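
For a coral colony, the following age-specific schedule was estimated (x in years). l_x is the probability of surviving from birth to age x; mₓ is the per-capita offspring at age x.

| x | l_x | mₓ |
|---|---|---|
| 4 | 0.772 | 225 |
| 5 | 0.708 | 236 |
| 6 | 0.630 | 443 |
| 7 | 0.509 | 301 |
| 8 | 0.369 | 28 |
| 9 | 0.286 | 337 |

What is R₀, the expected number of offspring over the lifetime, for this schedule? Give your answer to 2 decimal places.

879.80

R₀ = Σ l_x mₓ:
  age 4: 0.772 × 225 = 173.7000
  age 5: 0.708 × 236 = 167.0880
  age 6: 0.630 × 443 = 279.0900
  age 7: 0.509 × 301 = 153.2090
  age 8: 0.369 × 28 = 10.3320
  age 9: 0.286 × 337 = 96.3820
R₀ = 173.7000 + 167.0880 + 279.0900 + 153.2090 + 10.3320 + 96.3820 = 879.8010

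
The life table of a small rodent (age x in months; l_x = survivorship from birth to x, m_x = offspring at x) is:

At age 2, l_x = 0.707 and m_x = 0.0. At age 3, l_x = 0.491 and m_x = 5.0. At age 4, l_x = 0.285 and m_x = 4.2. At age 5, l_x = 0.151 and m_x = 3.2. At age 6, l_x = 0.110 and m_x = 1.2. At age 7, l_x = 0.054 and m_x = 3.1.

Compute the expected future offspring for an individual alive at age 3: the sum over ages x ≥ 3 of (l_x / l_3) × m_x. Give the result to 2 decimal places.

l_3 = 0.491. Conditional survival from age 3 to x is l_x / l_3.
  x=3: (0.491/0.491) × 5.0 = 5.0000
  x=4: (0.285/0.491) × 4.2 = 2.4379
  x=5: (0.151/0.491) × 3.2 = 0.9841
  x=6: (0.110/0.491) × 1.2 = 0.2688
  x=7: (0.054/0.491) × 3.1 = 0.3409
Sum = 5.0000 + 2.4379 + 0.9841 + 0.2688 + 0.3409 = 9.0318

9.03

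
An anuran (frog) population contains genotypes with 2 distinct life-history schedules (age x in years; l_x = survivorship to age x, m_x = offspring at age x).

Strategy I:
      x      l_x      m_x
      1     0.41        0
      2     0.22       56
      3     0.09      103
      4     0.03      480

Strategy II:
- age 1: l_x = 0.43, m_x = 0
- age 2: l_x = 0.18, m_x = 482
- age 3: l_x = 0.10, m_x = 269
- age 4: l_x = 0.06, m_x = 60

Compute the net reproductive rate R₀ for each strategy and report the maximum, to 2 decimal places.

Strategy I: R₀ = 0.41×0 + 0.22×56 + 0.09×103 + 0.03×480 = 35.9900
Strategy II: R₀ = 0.43×0 + 0.18×482 + 0.10×269 + 0.06×60 = 117.2600
Highest R₀: strategy II with 117.2600.

117.26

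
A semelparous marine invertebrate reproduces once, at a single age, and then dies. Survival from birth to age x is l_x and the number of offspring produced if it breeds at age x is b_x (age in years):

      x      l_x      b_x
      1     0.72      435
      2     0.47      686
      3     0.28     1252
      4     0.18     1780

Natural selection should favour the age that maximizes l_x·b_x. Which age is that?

Expected offspring if breeding at age x = l_x × b_x:
  age 1: 0.72 × 435 = 313.200
  age 2: 0.47 × 686 = 322.420
  age 3: 0.28 × 1252 = 350.560
  age 4: 0.18 × 1780 = 320.400
Maximum at age 3 (350.560).

3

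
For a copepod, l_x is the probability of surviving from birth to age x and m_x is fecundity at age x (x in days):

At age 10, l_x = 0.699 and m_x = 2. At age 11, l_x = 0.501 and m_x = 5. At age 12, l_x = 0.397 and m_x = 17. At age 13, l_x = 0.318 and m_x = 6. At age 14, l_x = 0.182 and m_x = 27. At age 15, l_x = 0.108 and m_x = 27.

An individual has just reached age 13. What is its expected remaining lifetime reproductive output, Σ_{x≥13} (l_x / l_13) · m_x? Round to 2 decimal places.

30.62

l_13 = 0.318. Conditional survival from age 13 to x is l_x / l_13.
  x=13: (0.318/0.318) × 6 = 6.0000
  x=14: (0.182/0.318) × 27 = 15.4528
  x=15: (0.108/0.318) × 27 = 9.1698
Sum = 6.0000 + 15.4528 + 9.1698 = 30.6226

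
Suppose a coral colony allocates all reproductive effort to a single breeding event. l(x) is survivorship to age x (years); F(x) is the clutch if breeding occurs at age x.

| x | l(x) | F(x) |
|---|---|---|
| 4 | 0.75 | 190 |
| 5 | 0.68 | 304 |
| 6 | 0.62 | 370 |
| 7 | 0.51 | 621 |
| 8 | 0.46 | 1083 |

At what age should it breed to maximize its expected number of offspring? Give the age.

Expected offspring if breeding at age x = l(x) × F(x):
  age 4: 0.75 × 190 = 142.500
  age 5: 0.68 × 304 = 206.720
  age 6: 0.62 × 370 = 229.400
  age 7: 0.51 × 621 = 316.710
  age 8: 0.46 × 1083 = 498.180
Maximum at age 8 (498.180).

8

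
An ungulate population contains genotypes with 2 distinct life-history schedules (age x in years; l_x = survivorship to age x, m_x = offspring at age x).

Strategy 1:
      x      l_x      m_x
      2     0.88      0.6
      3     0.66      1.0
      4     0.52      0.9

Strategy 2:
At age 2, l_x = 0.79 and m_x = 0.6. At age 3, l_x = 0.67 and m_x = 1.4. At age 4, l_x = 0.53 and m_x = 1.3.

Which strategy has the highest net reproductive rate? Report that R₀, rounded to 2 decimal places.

2.10

Strategy 1: R₀ = 0.88×0.6 + 0.66×1.0 + 0.52×0.9 = 1.6560
Strategy 2: R₀ = 0.79×0.6 + 0.67×1.4 + 0.53×1.3 = 2.1010
Highest R₀: strategy 2 with 2.1010.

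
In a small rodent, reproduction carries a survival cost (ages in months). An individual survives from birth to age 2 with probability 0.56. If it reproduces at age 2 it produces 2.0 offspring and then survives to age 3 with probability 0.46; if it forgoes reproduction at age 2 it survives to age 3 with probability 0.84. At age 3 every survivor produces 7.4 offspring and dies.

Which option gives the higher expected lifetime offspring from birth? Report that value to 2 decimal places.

breed at age 2: R₀ = 0.56 × (2.0 + 0.46 × 7.4) = 0.56 × 5.4040 = 3.0262
delay to age 3: R₀ = 0.56 × (0.84 × 7.4) = 0.56 × 6.2160 = 3.4810
Higher: delay to age 3 (3.4810).

3.48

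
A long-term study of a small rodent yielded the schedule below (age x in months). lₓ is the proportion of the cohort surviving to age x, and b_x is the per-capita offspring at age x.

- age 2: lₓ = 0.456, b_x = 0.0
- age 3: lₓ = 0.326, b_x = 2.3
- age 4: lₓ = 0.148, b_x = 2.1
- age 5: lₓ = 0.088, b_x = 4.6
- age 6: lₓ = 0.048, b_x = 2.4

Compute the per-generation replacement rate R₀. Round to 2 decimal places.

1.58

R₀ = Σ lₓ b_x:
  age 2: 0.456 × 0.0 = 0.0000
  age 3: 0.326 × 2.3 = 0.7498
  age 4: 0.148 × 2.1 = 0.3108
  age 5: 0.088 × 4.6 = 0.4048
  age 6: 0.048 × 2.4 = 0.1152
R₀ = 0.0000 + 0.7498 + 0.3108 + 0.4048 + 0.1152 = 1.5806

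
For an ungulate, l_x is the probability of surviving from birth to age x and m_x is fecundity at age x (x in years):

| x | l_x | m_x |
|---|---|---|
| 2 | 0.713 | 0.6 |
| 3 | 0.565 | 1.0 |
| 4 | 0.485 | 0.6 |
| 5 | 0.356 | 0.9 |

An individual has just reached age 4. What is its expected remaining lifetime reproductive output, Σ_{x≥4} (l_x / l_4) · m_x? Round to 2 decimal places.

1.26

l_4 = 0.485. Conditional survival from age 4 to x is l_x / l_4.
  x=4: (0.485/0.485) × 0.6 = 0.6000
  x=5: (0.356/0.485) × 0.9 = 0.6606
Sum = 0.6000 + 0.6606 = 1.2606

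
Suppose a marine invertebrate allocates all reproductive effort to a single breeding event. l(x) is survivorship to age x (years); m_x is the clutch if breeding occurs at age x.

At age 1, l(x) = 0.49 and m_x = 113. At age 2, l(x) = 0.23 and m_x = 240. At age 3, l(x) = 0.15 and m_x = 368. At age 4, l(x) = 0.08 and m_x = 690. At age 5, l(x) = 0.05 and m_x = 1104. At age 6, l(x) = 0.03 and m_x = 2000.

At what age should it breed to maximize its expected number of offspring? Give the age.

6

Expected offspring if breeding at age x = l(x) × m_x:
  age 1: 0.49 × 113 = 55.370
  age 2: 0.23 × 240 = 55.200
  age 3: 0.15 × 368 = 55.200
  age 4: 0.08 × 690 = 55.200
  age 5: 0.05 × 1104 = 55.200
  age 6: 0.03 × 2000 = 60.000
Maximum at age 6 (60.000).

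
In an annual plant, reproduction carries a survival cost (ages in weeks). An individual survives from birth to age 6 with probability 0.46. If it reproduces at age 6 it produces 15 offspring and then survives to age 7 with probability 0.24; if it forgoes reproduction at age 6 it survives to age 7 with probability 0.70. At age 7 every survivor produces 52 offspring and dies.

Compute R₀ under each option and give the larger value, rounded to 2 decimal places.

16.74

breed at age 6: R₀ = 0.46 × (15 + 0.24 × 52) = 0.46 × 27.4800 = 12.6408
delay to age 7: R₀ = 0.46 × (0.70 × 52) = 0.46 × 36.4000 = 16.7440
Higher: delay to age 7 (16.7440).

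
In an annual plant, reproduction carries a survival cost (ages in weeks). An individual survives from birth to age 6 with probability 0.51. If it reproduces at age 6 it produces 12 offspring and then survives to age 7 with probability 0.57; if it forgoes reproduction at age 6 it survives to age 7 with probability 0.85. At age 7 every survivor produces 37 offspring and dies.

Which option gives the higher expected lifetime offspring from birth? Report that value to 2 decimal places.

breed at age 6: R₀ = 0.51 × (12 + 0.57 × 37) = 0.51 × 33.0900 = 16.8759
delay to age 7: R₀ = 0.51 × (0.85 × 37) = 0.51 × 31.4500 = 16.0395
Higher: breed at age 6 (16.8759).

16.88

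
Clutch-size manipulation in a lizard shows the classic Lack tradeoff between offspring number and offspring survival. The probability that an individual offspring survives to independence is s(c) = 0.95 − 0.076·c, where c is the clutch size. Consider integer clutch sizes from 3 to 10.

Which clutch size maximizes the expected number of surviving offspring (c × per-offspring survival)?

6

Expected surviving offspring = c × s(c):
  c=3: 3 × 0.722 = 2.166
  c=4: 4 × 0.646 = 2.584
  c=5: 5 × 0.570 = 2.850
  c=6: 6 × 0.494 = 2.964
  c=7: 7 × 0.418 = 2.926
  c=8: 8 × 0.342 = 2.736
  c=9: 9 × 0.266 = 2.394
  c=10: 10 × 0.190 = 1.900
Maximum at c = 6 (2.964 surviving offspring).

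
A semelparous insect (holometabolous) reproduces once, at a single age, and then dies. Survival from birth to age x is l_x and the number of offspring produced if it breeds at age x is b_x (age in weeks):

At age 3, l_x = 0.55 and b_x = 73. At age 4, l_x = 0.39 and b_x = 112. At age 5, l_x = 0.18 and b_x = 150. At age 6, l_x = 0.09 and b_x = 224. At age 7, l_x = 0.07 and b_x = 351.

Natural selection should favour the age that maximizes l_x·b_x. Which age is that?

4

Expected offspring if breeding at age x = l_x × b_x:
  age 3: 0.55 × 73 = 40.150
  age 4: 0.39 × 112 = 43.680
  age 5: 0.18 × 150 = 27.000
  age 6: 0.09 × 224 = 20.160
  age 7: 0.07 × 351 = 24.570
Maximum at age 4 (43.680).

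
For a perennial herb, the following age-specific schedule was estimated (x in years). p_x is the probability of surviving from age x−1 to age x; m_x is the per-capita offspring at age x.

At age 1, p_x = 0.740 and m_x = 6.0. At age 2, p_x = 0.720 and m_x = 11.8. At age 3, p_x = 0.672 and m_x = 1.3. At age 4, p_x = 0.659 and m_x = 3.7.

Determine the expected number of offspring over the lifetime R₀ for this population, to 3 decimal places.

Survivorship from birth: l_x = p_1·p_2·…·p_x.
  l_1 = 0.74000
  l_2 = 0.53280
  l_3 = 0.35804
  l_4 = 0.23595
R₀ = Σ l_x m_x:
  age 1: 0.74000 × 6.0 = 4.4400
  age 2: 0.53280 × 11.8 = 6.2870
  age 3: 0.35804 × 1.3 = 0.4655
  age 4: 0.23595 × 3.7 = 0.8730
R₀ = 4.4400 + 6.2870 + 0.4655 + 0.8730 = 12.0655

12.066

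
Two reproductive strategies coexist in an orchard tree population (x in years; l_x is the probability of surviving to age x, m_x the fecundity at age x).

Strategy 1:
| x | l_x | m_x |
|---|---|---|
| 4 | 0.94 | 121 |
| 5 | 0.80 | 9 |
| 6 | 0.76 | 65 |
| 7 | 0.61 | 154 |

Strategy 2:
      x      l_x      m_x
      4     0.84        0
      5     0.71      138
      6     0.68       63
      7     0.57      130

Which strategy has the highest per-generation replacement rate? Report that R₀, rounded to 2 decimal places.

Strategy 1: R₀ = 0.94×121 + 0.80×9 + 0.76×65 + 0.61×154 = 264.2800
Strategy 2: R₀ = 0.84×0 + 0.71×138 + 0.68×63 + 0.57×130 = 214.9200
Highest R₀: strategy 1 with 264.2800.

264.28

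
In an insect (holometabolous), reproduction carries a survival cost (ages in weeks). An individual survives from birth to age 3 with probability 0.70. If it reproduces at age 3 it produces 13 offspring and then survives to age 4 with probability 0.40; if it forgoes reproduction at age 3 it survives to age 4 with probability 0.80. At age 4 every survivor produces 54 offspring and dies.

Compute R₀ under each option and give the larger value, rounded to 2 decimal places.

breed at age 3: R₀ = 0.70 × (13 + 0.40 × 54) = 0.70 × 34.6000 = 24.2200
delay to age 4: R₀ = 0.70 × (0.80 × 54) = 0.70 × 43.2000 = 30.2400
Higher: delay to age 4 (30.2400).

30.24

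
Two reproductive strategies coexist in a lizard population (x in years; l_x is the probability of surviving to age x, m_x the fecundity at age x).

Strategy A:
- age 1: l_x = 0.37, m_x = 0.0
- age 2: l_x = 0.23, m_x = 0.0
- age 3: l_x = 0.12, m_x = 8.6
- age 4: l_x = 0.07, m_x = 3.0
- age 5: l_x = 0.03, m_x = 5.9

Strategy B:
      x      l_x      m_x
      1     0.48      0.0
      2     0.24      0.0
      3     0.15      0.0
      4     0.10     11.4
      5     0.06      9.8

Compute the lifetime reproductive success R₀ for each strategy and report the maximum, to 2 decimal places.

Strategy A: R₀ = 0.37×0.0 + 0.23×0.0 + 0.12×8.6 + 0.07×3.0 + 0.03×5.9 = 1.4190
Strategy B: R₀ = 0.48×0.0 + 0.24×0.0 + 0.15×0.0 + 0.10×11.4 + 0.06×9.8 = 1.7280
Highest R₀: strategy B with 1.7280.

1.73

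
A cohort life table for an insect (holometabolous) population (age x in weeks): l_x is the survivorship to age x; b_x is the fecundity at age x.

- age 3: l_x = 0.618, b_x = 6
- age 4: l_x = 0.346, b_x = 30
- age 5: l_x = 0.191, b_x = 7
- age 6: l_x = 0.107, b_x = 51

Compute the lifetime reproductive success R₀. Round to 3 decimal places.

R₀ = Σ l_x b_x:
  age 3: 0.618 × 6 = 3.7080
  age 4: 0.346 × 30 = 10.3800
  age 5: 0.191 × 7 = 1.3370
  age 6: 0.107 × 51 = 5.4570
R₀ = 3.7080 + 10.3800 + 1.3370 + 5.4570 = 20.8820

20.882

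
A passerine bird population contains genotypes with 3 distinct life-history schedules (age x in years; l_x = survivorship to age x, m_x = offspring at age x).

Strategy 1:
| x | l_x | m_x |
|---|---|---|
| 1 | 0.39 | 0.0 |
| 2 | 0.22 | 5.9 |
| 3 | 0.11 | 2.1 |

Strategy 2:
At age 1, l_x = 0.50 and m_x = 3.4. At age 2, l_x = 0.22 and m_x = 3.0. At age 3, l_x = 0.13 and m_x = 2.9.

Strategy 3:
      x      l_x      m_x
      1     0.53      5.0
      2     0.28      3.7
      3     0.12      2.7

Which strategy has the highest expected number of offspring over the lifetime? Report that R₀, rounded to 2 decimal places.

4.01

Strategy 1: R₀ = 0.39×0.0 + 0.22×5.9 + 0.11×2.1 = 1.5290
Strategy 2: R₀ = 0.50×3.4 + 0.22×3.0 + 0.13×2.9 = 2.7370
Strategy 3: R₀ = 0.53×5.0 + 0.28×3.7 + 0.12×2.7 = 4.0100
Highest R₀: strategy 3 with 4.0100.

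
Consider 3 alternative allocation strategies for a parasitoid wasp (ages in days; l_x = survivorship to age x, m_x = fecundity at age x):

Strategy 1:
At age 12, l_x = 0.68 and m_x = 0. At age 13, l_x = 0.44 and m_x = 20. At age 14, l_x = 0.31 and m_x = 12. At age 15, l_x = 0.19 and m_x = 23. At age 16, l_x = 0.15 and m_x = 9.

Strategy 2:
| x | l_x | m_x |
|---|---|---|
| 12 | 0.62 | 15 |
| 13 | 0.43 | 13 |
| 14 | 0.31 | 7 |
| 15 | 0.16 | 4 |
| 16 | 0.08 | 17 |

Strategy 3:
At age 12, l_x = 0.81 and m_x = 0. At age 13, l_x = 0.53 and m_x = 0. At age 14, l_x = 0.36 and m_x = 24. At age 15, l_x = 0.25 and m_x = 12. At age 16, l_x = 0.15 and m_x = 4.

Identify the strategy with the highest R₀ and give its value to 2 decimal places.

19.06

Strategy 1: R₀ = 0.68×0 + 0.44×20 + 0.31×12 + 0.19×23 + 0.15×9 = 18.2400
Strategy 2: R₀ = 0.62×15 + 0.43×13 + 0.31×7 + 0.16×4 + 0.08×17 = 19.0600
Strategy 3: R₀ = 0.81×0 + 0.53×0 + 0.36×24 + 0.25×12 + 0.15×4 = 12.2400
Highest R₀: strategy 2 with 19.0600.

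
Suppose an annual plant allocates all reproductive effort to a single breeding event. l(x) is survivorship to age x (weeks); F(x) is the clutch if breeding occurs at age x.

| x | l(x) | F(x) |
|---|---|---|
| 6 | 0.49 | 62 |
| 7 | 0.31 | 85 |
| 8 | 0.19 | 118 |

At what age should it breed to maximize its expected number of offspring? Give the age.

6

Expected offspring if breeding at age x = l(x) × F(x):
  age 6: 0.49 × 62 = 30.380
  age 7: 0.31 × 85 = 26.350
  age 8: 0.19 × 118 = 22.420
Maximum at age 6 (30.380).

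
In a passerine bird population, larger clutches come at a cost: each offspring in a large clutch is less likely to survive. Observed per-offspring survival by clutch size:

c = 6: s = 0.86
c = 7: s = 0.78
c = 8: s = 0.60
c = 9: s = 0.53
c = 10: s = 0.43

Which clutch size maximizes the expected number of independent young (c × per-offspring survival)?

Expected independent young = c × s(c):
  c=6: 6 × 0.86 = 5.160
  c=7: 7 × 0.78 = 5.460
  c=8: 8 × 0.60 = 4.800
  c=9: 9 × 0.53 = 4.770
  c=10: 10 × 0.43 = 4.300
Maximum at c = 7 (5.460 independent young).

7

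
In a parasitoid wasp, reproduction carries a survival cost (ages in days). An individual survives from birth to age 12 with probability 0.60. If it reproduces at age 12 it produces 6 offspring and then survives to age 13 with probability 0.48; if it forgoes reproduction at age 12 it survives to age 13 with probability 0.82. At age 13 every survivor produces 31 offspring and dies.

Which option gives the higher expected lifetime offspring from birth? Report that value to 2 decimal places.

breed at age 12: R₀ = 0.60 × (6 + 0.48 × 31) = 0.60 × 20.8800 = 12.5280
delay to age 13: R₀ = 0.60 × (0.82 × 31) = 0.60 × 25.4200 = 15.2520
Higher: delay to age 13 (15.2520).

15.25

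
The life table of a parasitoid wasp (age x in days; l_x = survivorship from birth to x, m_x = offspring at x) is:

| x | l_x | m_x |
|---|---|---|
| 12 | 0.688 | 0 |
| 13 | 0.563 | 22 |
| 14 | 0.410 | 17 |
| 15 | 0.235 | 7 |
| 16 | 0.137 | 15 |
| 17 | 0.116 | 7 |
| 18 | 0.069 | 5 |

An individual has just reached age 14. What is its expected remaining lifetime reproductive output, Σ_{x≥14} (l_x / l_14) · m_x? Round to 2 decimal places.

28.85

l_14 = 0.410. Conditional survival from age 14 to x is l_x / l_14.
  x=14: (0.410/0.410) × 17 = 17.0000
  x=15: (0.235/0.410) × 7 = 4.0122
  x=16: (0.137/0.410) × 15 = 5.0122
  x=17: (0.116/0.410) × 7 = 1.9805
  x=18: (0.069/0.410) × 5 = 0.8415
Sum = 17.0000 + 4.0122 + 5.0122 + 1.9805 + 0.8415 = 28.8463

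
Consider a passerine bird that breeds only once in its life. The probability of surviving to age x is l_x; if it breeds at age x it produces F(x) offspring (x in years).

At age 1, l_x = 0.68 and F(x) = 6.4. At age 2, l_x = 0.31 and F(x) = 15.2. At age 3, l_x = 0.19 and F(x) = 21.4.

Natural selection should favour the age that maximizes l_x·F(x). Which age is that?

2

Expected offspring if breeding at age x = l_x × F(x):
  age 1: 0.68 × 6.4 = 4.352
  age 2: 0.31 × 15.2 = 4.712
  age 3: 0.19 × 21.4 = 4.066
Maximum at age 2 (4.712).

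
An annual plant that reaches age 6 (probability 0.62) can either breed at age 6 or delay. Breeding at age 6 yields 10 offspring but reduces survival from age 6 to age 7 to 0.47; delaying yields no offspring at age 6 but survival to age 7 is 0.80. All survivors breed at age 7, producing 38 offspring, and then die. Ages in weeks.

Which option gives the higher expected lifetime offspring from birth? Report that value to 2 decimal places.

breed at age 6: R₀ = 0.62 × (10 + 0.47 × 38) = 0.62 × 27.8600 = 17.2732
delay to age 7: R₀ = 0.62 × (0.80 × 38) = 0.62 × 30.4000 = 18.8480
Higher: delay to age 7 (18.8480).

18.85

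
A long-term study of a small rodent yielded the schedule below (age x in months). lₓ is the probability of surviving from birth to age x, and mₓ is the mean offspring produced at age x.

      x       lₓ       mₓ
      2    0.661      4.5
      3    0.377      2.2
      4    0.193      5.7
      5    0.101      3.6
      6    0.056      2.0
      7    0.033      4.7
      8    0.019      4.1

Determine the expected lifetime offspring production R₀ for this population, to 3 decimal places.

R₀ = Σ lₓ mₓ:
  age 2: 0.661 × 4.5 = 2.9745
  age 3: 0.377 × 2.2 = 0.8294
  age 4: 0.193 × 5.7 = 1.1001
  age 5: 0.101 × 3.6 = 0.3636
  age 6: 0.056 × 2.0 = 0.1120
  age 7: 0.033 × 4.7 = 0.1551
  age 8: 0.019 × 4.1 = 0.0779
R₀ = 2.9745 + 0.8294 + 1.1001 + 0.3636 + 0.1120 + 0.1551 + 0.0779 = 5.6126

5.613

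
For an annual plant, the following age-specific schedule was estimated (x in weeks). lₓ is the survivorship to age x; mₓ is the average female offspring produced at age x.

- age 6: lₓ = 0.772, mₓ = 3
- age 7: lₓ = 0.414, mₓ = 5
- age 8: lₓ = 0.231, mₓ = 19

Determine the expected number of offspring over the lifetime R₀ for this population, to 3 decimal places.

8.775

R₀ = Σ lₓ mₓ:
  age 6: 0.772 × 3 = 2.3160
  age 7: 0.414 × 5 = 2.0700
  age 8: 0.231 × 19 = 4.3890
R₀ = 2.3160 + 2.0700 + 4.3890 = 8.7750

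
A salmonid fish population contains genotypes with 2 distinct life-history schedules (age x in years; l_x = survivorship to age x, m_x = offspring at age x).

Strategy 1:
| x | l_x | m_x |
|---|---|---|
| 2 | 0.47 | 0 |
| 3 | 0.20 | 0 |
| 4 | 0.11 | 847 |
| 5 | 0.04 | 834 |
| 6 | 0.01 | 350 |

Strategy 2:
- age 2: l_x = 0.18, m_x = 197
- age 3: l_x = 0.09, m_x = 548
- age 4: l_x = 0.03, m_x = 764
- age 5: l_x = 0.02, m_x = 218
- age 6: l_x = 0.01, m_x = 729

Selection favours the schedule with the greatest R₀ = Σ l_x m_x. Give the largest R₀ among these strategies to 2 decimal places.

130.03

Strategy 1: R₀ = 0.47×0 + 0.20×0 + 0.11×847 + 0.04×834 + 0.01×350 = 130.0300
Strategy 2: R₀ = 0.18×197 + 0.09×548 + 0.03×764 + 0.02×218 + 0.01×729 = 119.3500
Highest R₀: strategy 1 with 130.0300.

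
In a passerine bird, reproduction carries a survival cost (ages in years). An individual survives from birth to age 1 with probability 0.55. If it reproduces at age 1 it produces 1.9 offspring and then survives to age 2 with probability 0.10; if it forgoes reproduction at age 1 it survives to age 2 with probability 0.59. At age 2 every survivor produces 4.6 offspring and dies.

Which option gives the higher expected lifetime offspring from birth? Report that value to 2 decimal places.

breed at age 1: R₀ = 0.55 × (1.9 + 0.10 × 4.6) = 0.55 × 2.3600 = 1.2980
delay to age 2: R₀ = 0.55 × (0.59 × 4.6) = 0.55 × 2.7140 = 1.4927
Higher: delay to age 2 (1.4927).

1.49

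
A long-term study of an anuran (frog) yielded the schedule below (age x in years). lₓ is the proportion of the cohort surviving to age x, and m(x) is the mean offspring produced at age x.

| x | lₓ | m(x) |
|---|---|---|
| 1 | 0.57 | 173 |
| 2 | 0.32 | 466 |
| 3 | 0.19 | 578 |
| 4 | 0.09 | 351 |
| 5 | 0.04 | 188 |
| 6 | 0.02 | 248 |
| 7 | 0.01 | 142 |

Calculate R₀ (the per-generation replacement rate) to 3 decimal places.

403.040

R₀ = Σ lₓ m(x):
  age 1: 0.57 × 173 = 98.6100
  age 2: 0.32 × 466 = 149.1200
  age 3: 0.19 × 578 = 109.8200
  age 4: 0.09 × 351 = 31.5900
  age 5: 0.04 × 188 = 7.5200
  age 6: 0.02 × 248 = 4.9600
  age 7: 0.01 × 142 = 1.4200
R₀ = 98.6100 + 149.1200 + 109.8200 + 31.5900 + 7.5200 + 4.9600 + 1.4200 = 403.0400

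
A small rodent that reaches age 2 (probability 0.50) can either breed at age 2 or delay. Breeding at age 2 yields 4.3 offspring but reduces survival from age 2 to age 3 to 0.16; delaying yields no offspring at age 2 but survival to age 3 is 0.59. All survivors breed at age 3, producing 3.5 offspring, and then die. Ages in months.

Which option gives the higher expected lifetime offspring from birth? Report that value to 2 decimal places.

2.43

breed at age 2: R₀ = 0.50 × (4.3 + 0.16 × 3.5) = 0.50 × 4.8600 = 2.4300
delay to age 3: R₀ = 0.50 × (0.59 × 3.5) = 0.50 × 2.0650 = 1.0325
Higher: breed at age 2 (2.4300).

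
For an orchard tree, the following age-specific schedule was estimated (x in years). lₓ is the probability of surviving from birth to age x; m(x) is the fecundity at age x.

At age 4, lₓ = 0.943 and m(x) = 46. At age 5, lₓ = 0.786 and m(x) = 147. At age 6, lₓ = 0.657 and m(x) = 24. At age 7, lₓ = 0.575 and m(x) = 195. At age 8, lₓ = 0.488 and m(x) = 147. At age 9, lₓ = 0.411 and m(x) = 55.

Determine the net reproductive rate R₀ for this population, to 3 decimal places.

381.154

R₀ = Σ lₓ m(x):
  age 4: 0.943 × 46 = 43.3780
  age 5: 0.786 × 147 = 115.5420
  age 6: 0.657 × 24 = 15.7680
  age 7: 0.575 × 195 = 112.1250
  age 8: 0.488 × 147 = 71.7360
  age 9: 0.411 × 55 = 22.6050
R₀ = 43.3780 + 115.5420 + 15.7680 + 112.1250 + 71.7360 + 22.6050 = 381.1540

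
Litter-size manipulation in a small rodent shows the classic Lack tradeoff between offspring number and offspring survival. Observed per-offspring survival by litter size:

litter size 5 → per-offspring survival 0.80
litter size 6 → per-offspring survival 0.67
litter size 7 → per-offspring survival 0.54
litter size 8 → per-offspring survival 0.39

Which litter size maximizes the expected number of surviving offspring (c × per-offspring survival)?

Expected surviving offspring = c × s(c):
  c=5: 5 × 0.80 = 4.000
  c=6: 6 × 0.67 = 4.020
  c=7: 7 × 0.54 = 3.780
  c=8: 8 × 0.39 = 3.120
Maximum at c = 6 (4.020 surviving offspring).

6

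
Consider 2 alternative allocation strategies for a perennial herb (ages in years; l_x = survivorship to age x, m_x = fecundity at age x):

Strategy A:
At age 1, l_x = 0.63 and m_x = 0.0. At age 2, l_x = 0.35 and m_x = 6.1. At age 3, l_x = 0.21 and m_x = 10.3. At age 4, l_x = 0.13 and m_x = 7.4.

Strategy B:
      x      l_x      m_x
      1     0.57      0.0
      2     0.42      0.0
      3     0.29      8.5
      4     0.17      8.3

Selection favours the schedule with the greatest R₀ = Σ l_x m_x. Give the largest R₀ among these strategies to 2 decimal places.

5.26

Strategy A: R₀ = 0.63×0.0 + 0.35×6.1 + 0.21×10.3 + 0.13×7.4 = 5.2600
Strategy B: R₀ = 0.57×0.0 + 0.42×0.0 + 0.29×8.5 + 0.17×8.3 = 3.8760
Highest R₀: strategy A with 5.2600.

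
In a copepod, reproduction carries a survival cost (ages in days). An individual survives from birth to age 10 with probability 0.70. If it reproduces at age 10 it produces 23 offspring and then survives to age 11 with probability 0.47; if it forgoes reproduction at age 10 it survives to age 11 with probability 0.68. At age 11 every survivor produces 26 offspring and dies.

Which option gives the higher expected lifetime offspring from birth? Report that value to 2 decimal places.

24.65

breed at age 10: R₀ = 0.70 × (23 + 0.47 × 26) = 0.70 × 35.2200 = 24.6540
delay to age 11: R₀ = 0.70 × (0.68 × 26) = 0.70 × 17.6800 = 12.3760
Higher: breed at age 10 (24.6540).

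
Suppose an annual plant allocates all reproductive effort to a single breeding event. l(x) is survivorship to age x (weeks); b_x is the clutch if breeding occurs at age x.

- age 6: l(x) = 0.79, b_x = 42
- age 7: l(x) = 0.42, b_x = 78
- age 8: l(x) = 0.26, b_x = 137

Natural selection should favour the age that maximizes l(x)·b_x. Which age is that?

Expected offspring if breeding at age x = l(x) × b_x:
  age 6: 0.79 × 42 = 33.180
  age 7: 0.42 × 78 = 32.760
  age 8: 0.26 × 137 = 35.620
Maximum at age 8 (35.620).

8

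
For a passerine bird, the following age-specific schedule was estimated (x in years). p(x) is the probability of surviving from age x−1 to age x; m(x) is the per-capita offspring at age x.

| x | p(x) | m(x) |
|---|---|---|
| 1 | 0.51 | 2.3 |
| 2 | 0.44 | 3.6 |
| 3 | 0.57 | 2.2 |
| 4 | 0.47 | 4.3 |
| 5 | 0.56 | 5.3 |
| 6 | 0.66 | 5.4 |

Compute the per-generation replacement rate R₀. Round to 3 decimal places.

2.819

Survivorship from birth: l_x = p_1·p_2·…·p_x.
  l_1 = 0.51000
  l_2 = 0.22440
  l_3 = 0.12791
  l_4 = 0.06012
  l_5 = 0.03367
  l_6 = 0.02222
R₀ = Σ l_x m(x):
  age 1: 0.51000 × 2.3 = 1.1730
  age 2: 0.22440 × 3.6 = 0.8078
  age 3: 0.12791 × 2.2 = 0.2814
  age 4: 0.06012 × 4.3 = 0.2585
  age 5: 0.03367 × 5.3 = 0.1785
  age 6: 0.02222 × 5.4 = 0.1200
R₀ = 1.1730 + 0.8078 + 0.2814 + 0.2585 + 0.1785 + 0.1200 = 2.8192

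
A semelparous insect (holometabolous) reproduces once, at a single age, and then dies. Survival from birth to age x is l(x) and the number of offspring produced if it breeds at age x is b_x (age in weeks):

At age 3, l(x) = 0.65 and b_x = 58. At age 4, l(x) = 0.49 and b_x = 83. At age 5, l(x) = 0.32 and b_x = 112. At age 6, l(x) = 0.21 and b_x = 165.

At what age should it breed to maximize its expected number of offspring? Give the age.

4

Expected offspring if breeding at age x = l(x) × b_x:
  age 3: 0.65 × 58 = 37.700
  age 4: 0.49 × 83 = 40.670
  age 5: 0.32 × 112 = 35.840
  age 6: 0.21 × 165 = 34.650
Maximum at age 4 (40.670).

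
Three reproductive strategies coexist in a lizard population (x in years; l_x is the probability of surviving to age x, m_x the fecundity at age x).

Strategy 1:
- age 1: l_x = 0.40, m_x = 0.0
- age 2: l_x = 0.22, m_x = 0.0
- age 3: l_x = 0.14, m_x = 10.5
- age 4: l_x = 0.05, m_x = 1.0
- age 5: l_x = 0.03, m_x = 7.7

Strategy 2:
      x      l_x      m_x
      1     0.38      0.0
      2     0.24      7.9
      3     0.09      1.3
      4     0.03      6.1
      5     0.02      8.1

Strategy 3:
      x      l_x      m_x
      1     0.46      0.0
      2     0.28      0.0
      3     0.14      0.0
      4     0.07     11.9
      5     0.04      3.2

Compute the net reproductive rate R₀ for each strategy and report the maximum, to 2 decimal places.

2.36

Strategy 1: R₀ = 0.40×0.0 + 0.22×0.0 + 0.14×10.5 + 0.05×1.0 + 0.03×7.7 = 1.7510
Strategy 2: R₀ = 0.38×0.0 + 0.24×7.9 + 0.09×1.3 + 0.03×6.1 + 0.02×8.1 = 2.3580
Strategy 3: R₀ = 0.46×0.0 + 0.28×0.0 + 0.14×0.0 + 0.07×11.9 + 0.04×3.2 = 0.9610
Highest R₀: strategy 2 with 2.3580.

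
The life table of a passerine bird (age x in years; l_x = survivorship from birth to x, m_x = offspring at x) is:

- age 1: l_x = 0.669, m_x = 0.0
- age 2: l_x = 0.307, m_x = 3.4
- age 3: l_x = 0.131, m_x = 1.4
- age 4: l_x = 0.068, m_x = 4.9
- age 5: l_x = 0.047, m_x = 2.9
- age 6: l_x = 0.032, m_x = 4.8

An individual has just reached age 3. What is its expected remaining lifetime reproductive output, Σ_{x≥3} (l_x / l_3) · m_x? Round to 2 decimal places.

6.16

l_3 = 0.131. Conditional survival from age 3 to x is l_x / l_3.
  x=3: (0.131/0.131) × 1.4 = 1.4000
  x=4: (0.068/0.131) × 4.9 = 2.5435
  x=5: (0.047/0.131) × 2.9 = 1.0405
  x=6: (0.032/0.131) × 4.8 = 1.1725
Sum = 1.4000 + 2.5435 + 1.0405 + 1.1725 = 6.1565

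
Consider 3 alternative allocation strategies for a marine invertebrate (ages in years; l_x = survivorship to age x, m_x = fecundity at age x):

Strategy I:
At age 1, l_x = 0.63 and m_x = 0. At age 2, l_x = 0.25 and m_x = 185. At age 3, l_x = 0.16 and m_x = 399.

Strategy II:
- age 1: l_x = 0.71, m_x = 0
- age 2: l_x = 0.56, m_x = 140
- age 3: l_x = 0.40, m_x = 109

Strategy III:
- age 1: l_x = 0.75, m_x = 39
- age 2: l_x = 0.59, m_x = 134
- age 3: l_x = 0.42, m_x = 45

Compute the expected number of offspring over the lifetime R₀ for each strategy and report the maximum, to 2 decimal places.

Strategy I: R₀ = 0.63×0 + 0.25×185 + 0.16×399 = 110.0900
Strategy II: R₀ = 0.71×0 + 0.56×140 + 0.40×109 = 122.0000
Strategy III: R₀ = 0.75×39 + 0.59×134 + 0.42×45 = 127.2100
Highest R₀: strategy III with 127.2100.

127.21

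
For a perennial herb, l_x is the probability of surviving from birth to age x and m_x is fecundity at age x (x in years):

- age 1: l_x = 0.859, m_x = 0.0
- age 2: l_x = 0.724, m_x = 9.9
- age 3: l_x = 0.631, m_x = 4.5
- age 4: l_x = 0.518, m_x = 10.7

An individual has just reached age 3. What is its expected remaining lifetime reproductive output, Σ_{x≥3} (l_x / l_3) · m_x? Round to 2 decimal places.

13.28

l_3 = 0.631. Conditional survival from age 3 to x is l_x / l_3.
  x=3: (0.631/0.631) × 4.5 = 4.5000
  x=4: (0.518/0.631) × 10.7 = 8.7838
Sum = 4.5000 + 8.7838 = 13.2838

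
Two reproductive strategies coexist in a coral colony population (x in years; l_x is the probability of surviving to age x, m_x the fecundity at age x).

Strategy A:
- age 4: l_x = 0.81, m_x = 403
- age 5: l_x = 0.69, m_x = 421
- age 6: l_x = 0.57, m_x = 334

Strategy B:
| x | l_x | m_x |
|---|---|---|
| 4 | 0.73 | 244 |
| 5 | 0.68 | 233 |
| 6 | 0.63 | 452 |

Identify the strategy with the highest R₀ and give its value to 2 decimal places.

Strategy A: R₀ = 0.81×403 + 0.69×421 + 0.57×334 = 807.3000
Strategy B: R₀ = 0.73×244 + 0.68×233 + 0.63×452 = 621.3200
Highest R₀: strategy A with 807.3000.

807.30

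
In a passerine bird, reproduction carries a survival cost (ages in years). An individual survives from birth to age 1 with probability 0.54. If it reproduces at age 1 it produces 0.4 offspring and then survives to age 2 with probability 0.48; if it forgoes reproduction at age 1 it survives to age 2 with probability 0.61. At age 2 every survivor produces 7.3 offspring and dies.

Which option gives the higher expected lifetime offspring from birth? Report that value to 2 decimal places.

2.40

breed at age 1: R₀ = 0.54 × (0.4 + 0.48 × 7.3) = 0.54 × 3.9040 = 2.1082
delay to age 2: R₀ = 0.54 × (0.61 × 7.3) = 0.54 × 4.4530 = 2.4046
Higher: delay to age 2 (2.4046).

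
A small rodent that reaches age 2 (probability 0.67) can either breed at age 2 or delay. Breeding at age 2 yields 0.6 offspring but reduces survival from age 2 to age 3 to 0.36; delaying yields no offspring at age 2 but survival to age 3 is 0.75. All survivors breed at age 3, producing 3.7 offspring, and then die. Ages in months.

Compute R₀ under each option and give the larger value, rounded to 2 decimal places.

1.86

breed at age 2: R₀ = 0.67 × (0.6 + 0.36 × 3.7) = 0.67 × 1.9320 = 1.2944
delay to age 3: R₀ = 0.67 × (0.75 × 3.7) = 0.67 × 2.7750 = 1.8593
Higher: delay to age 3 (1.8593).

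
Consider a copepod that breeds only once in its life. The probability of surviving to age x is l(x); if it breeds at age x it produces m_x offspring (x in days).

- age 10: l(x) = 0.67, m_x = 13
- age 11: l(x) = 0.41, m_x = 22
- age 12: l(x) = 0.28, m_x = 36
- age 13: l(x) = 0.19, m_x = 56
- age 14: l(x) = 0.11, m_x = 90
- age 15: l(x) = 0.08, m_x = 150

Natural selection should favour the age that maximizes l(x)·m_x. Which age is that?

15

Expected offspring if breeding at age x = l(x) × m_x:
  age 10: 0.67 × 13 = 8.710
  age 11: 0.41 × 22 = 9.020
  age 12: 0.28 × 36 = 10.080
  age 13: 0.19 × 56 = 10.640
  age 14: 0.11 × 90 = 9.900
  age 15: 0.08 × 150 = 12.000
Maximum at age 15 (12.000).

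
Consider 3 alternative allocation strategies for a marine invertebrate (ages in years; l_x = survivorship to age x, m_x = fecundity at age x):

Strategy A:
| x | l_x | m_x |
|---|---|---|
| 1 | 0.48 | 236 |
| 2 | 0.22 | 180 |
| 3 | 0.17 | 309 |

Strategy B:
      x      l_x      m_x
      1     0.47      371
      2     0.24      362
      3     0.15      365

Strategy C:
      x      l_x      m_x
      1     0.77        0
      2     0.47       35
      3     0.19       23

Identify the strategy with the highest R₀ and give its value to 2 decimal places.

Strategy A: R₀ = 0.48×236 + 0.22×180 + 0.17×309 = 205.4100
Strategy B: R₀ = 0.47×371 + 0.24×362 + 0.15×365 = 316.0000
Strategy C: R₀ = 0.77×0 + 0.47×35 + 0.19×23 = 20.8200
Highest R₀: strategy B with 316.0000.

316.00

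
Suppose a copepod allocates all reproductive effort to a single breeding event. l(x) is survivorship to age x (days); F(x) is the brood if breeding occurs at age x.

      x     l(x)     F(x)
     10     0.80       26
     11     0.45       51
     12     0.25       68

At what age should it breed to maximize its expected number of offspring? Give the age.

11

Expected offspring if breeding at age x = l(x) × F(x):
  age 10: 0.80 × 26 = 20.800
  age 11: 0.45 × 51 = 22.950
  age 12: 0.25 × 68 = 17.000
Maximum at age 11 (22.950).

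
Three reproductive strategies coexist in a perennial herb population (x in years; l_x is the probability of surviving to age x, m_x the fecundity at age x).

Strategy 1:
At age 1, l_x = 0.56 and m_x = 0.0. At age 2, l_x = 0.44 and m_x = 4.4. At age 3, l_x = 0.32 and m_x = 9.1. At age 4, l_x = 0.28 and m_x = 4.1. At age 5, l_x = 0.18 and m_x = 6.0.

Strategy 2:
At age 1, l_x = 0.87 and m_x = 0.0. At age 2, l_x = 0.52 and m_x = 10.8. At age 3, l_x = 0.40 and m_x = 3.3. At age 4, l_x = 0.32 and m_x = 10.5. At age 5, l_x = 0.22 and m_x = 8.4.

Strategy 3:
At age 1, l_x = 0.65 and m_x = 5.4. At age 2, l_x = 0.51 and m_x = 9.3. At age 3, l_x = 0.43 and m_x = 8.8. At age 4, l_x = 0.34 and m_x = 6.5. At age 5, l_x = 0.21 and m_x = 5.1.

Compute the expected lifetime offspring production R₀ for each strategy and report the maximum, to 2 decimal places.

15.32

Strategy 1: R₀ = 0.56×0.0 + 0.44×4.4 + 0.32×9.1 + 0.28×4.1 + 0.18×6.0 = 7.0760
Strategy 2: R₀ = 0.87×0.0 + 0.52×10.8 + 0.40×3.3 + 0.32×10.5 + 0.22×8.4 = 12.1440
Strategy 3: R₀ = 0.65×5.4 + 0.51×9.3 + 0.43×8.8 + 0.34×6.5 + 0.21×5.1 = 15.3180
Highest R₀: strategy 3 with 15.3180.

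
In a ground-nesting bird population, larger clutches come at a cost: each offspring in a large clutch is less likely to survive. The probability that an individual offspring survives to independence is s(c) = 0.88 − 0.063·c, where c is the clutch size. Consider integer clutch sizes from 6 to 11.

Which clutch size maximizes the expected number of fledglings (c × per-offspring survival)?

Expected fledglings = c × s(c):
  c=6: 6 × 0.502 = 3.012
  c=7: 7 × 0.439 = 3.073
  c=8: 8 × 0.376 = 3.008
  c=9: 9 × 0.313 = 2.817
  c=10: 10 × 0.250 = 2.500
  c=11: 11 × 0.187 = 2.057
Maximum at c = 7 (3.073 fledglings).

7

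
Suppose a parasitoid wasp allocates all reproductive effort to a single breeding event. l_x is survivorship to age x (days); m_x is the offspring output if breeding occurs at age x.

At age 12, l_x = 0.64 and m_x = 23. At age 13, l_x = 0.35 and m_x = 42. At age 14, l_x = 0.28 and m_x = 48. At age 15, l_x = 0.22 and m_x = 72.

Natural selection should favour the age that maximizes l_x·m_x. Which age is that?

15

Expected offspring if breeding at age x = l_x × m_x:
  age 12: 0.64 × 23 = 14.720
  age 13: 0.35 × 42 = 14.700
  age 14: 0.28 × 48 = 13.440
  age 15: 0.22 × 72 = 15.840
Maximum at age 15 (15.840).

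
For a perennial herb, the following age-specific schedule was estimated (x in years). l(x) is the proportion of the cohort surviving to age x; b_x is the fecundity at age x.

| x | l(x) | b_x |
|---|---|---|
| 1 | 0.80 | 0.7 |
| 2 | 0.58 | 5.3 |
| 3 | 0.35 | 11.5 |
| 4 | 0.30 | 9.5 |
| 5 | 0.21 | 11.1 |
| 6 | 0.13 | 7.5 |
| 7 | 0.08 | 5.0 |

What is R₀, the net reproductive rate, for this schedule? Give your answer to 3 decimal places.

R₀ = Σ l(x) b_x:
  age 1: 0.80 × 0.7 = 0.5600
  age 2: 0.58 × 5.3 = 3.0740
  age 3: 0.35 × 11.5 = 4.0250
  age 4: 0.30 × 9.5 = 2.8500
  age 5: 0.21 × 11.1 = 2.3310
  age 6: 0.13 × 7.5 = 0.9750
  age 7: 0.08 × 5.0 = 0.4000
R₀ = 0.5600 + 3.0740 + 4.0250 + 2.8500 + 2.3310 + 0.9750 + 0.4000 = 14.2150

14.215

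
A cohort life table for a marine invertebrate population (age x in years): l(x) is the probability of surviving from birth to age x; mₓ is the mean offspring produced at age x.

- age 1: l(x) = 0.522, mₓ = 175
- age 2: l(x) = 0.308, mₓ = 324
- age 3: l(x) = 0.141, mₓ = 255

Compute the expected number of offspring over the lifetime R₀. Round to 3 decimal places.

227.097

R₀ = Σ l(x) mₓ:
  age 1: 0.522 × 175 = 91.3500
  age 2: 0.308 × 324 = 99.7920
  age 3: 0.141 × 255 = 35.9550
R₀ = 91.3500 + 99.7920 + 35.9550 = 227.0970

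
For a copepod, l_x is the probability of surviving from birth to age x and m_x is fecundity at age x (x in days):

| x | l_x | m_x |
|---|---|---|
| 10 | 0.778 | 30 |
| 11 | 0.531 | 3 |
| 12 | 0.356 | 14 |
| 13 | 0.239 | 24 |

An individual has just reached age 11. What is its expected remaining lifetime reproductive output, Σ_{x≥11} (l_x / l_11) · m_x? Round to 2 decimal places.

23.19

l_11 = 0.531. Conditional survival from age 11 to x is l_x / l_11.
  x=11: (0.531/0.531) × 3 = 3.0000
  x=12: (0.356/0.531) × 14 = 9.3861
  x=13: (0.239/0.531) × 24 = 10.8023
Sum = 3.0000 + 9.3861 + 10.8023 = 23.1883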